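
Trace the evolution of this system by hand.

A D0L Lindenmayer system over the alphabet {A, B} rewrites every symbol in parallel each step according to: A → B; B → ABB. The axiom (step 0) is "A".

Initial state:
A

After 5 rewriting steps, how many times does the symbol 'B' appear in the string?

step 0: A
step 1: B
step 2: ABB
step 3: BABBABB
step 4: ABBBABBABBBABBABB
step 5: BABBABBABBBABBABBBABBABBABBBABBABBBABBABB

29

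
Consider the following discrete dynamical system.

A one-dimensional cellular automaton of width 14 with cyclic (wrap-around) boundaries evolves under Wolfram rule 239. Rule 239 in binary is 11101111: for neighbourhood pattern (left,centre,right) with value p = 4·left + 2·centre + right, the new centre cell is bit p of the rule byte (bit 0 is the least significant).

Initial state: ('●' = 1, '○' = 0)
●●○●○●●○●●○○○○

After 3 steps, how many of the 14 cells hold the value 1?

14

0) ●●○●○●●○●●○○○○
1) ●●●●●●●●●●○●●●
2) ●●●●●●●●●●●●●●
3) ●●●●●●●●●●●●●●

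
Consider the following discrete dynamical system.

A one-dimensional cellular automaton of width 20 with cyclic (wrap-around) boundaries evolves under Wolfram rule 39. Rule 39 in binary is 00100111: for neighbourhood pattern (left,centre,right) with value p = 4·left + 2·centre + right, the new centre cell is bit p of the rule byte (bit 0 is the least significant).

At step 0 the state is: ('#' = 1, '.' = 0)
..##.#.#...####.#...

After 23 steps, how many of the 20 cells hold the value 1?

t=0: ..##.#.#...####.#...
t=1: ##..####.##....##.##
t=2: ...#....#...###..#..
t=3: ####.####.##....##.#
t=4: ....#....#...###..#.
t=5: #####.####.##....##.
t=6: .....#....#...###..#
t=7: .#####.####.##....##
t=8: #.....#....#...###..
t=9: #.#####.####.##....#
t=10: .#.....#....#...###.
t=11: ##.#####.####.##....
t=12: ..#.....#....#...###
t=13: .##.#####.####.##...
t=14: #..#.....#....#...##
t=15: ..##.#####.####.##..
t=16: ##..#.....#....#...#
t=17: ...##.#####.####.##.
t=18: ###..#.....#....#...
t=19: ....##.#####.####.##
t=20: .###..#.....#....#..
t=21: #....##.#####.####.#
t=22: ..###..#.....#....#.
t=23: ##....##.#####.####.

13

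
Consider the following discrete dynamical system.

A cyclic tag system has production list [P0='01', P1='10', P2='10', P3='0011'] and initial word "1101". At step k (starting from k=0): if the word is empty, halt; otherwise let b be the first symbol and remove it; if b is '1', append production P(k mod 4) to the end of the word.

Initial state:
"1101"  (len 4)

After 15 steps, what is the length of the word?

[0] "1101"  (len 4)
[1] "10101"  (len 5)
[2] "010110"  (len 6)
[3] "10110"  (len 5)
[4] "01100011"  (len 8)
[5] "1100011"  (len 7)
[6] "10001110"  (len 8)
[7] "000111010"  (len 9)
[8] "00111010"  (len 8)
[9] "0111010"  (len 7)
[10] "111010"  (len 6)
[11] "1101010"  (len 7)
[12] "1010100011"  (len 10)
[13] "01010001101"  (len 11)
[14] "1010001101"  (len 10)
[15] "01000110110"  (len 11)

11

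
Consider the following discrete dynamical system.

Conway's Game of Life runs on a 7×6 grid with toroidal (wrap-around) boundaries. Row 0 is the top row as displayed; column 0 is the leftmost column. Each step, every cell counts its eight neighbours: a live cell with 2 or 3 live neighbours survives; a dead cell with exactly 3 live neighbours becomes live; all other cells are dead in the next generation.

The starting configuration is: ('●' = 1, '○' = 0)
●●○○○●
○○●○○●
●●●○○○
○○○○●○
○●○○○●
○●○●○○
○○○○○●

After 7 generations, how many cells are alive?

3

0) ●●○○○●
○○●○○●
●●●○○○
○○○○●○
○●○○○●
○●○●○○
○○○○○●
1) ○●○○●●
○○●○○●
●●●●○●
○○●○○●
●○●○●○
○○●○●○
○●●○●●
2) ○●○○○○
○○○○○○
○○○●○●
○○○○○○
○○●○●○
●○●○●○
○●●○○○
3) ○●●○○○
○○○○○○
○○○○○○
○○○●●○
○●○○○●
○○●○○●
●○●●○○
4) ○●●●○○
○○○○○○
○○○○○○
○○○○●○
●○●●○●
○○●●●●
●○○●○○
5) ○●●●○○
○○●○○○
○○○○○○
○○○●●●
●●●○○○
○○○○○○
●○○○○●
6) ●●●●○○
○●●●○○
○○○●●○
●●●●●●
●●●●●●
○○○○○●
●●●○○○
7) ○○○○○○
●○○○○○
○○○○○○
○○○○○○
○○○○○○
○○○○○○
○○○●○●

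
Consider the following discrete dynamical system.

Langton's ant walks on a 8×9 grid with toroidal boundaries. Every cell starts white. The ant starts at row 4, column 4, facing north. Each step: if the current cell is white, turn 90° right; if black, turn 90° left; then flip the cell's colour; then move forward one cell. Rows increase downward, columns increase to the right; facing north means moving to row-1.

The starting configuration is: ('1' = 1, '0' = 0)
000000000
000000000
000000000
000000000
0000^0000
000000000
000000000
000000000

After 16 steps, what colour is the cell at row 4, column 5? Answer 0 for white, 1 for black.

1

k=0  000000000
000000000
000000000
000000000
0000^0000
000000000
000000000
000000000
k=1  000000000
000000000
000000000
000000000
00001>000
000000000
000000000
000000000
k=2  000000000
000000000
000000000
000000000
000011000
00000v000
000000000
000000000
k=3  000000000
000000000
000000000
000000000
000011000
0000<1000
000000000
000000000
k=4  000000000
000000000
000000000
000000000
0000^1000
000011000
000000000
000000000
k=5  000000000
000000000
000000000
000000000
000<01000
000011000
000000000
000000000
k=6  000000000
000000000
000000000
000^00000
000101000
000011000
000000000
000000000
k=7  000000000
000000000
000000000
0001>0000
000101000
000011000
000000000
000000000
k=8  000000000
000000000
000000000
000110000
0001v1000
000011000
000000000
000000000
k=9  000000000
000000000
000000000
000110000
000<11000
000011000
000000000
000000000
k=10  000000000
000000000
000000000
000110000
000011000
000v11000
000000000
000000000
k=11  000000000
000000000
000000000
000110000
000011000
00<111000
000000000
000000000
k=12  000000000
000000000
000000000
000110000
00^011000
001111000
000000000
000000000
k=13  000000000
000000000
000000000
000110000
001>11000
001111000
000000000
000000000
k=14  000000000
000000000
000000000
000110000
001111000
001v11000
000000000
000000000
k=15  000000000
000000000
000000000
000110000
001111000
0010>1000
000000000
000000000
k=16  000000000
000000000
000000000
000110000
0011^1000
001001000
000000000
000000000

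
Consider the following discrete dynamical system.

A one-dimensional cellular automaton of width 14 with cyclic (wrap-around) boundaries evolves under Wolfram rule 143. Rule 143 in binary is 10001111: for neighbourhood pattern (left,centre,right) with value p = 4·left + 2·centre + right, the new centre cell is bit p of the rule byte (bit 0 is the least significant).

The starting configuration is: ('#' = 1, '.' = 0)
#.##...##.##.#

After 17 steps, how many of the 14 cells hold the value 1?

6

t=0: #.##...##.##.#
t=1: ..#..###..#..#
t=2: .##.###..##.##
t=3: .#..##..##..#.
t=4: ##.##..##..##.
t=5: #..#..##..##..
t=6: #.##.##..##..#
t=7: ..#..#..##..##
t=8: .##.##.##..##.
t=9: ##..#..#..##..
t=10: #..##.##.##..#
t=11: ..##..#..#..##
t=12: .##..##.##.##.
t=13: ##..##..#..#..
t=14: #..##..##.##.#
t=15: ..##..##..#..#
t=16: .##..##..##.##
t=17: .#..##..##..#.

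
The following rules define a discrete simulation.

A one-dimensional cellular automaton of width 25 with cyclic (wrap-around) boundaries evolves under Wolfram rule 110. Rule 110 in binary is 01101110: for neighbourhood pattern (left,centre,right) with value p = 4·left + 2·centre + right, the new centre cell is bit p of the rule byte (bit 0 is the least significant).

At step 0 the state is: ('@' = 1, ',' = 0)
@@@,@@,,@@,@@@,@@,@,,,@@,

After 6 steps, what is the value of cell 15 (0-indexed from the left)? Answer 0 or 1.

[0] @@@,@@,,@@,@@@,@@,@,,,@@,
[1] @,@@@@,@@@@@,@@@@@@,,@@@@
[2] @@@,,@@@,,,@@@,,,,@,@@,,,
[3] @,@,@@,@,,@@,@,,,@@@@@,,@
[4] @@@@@@@@,@@@@@,,@@,,,@,@@
[5] ,,,,,,,@@@,,,@,@@@,,@@@@,
[6] ,,,,,,@@,@,,@@@@,@,@@,,@,

1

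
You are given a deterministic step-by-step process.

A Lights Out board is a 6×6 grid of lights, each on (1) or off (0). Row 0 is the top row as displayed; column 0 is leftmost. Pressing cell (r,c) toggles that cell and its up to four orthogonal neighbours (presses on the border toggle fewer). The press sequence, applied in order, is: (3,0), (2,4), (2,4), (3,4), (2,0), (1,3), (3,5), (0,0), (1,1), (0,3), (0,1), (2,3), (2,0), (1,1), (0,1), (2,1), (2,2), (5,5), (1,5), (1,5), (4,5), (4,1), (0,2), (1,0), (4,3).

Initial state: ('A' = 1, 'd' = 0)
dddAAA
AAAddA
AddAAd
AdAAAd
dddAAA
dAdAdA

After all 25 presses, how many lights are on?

step 0: dddAAA
AAAddA
AddAAd
AdAAAd
dddAAA
dAdAdA
step 1: dddAAA
AAAddA
dddAAd
dAAAAd
AddAAA
dAdAdA
step 2: dddAAA
AAAdAA
dddddA
dAAAdd
AddAAA
dAdAdA
step 3: dddAAA
AAAddA
dddAAd
dAAAAd
AddAAA
dAdAdA
step 4: dddAAA
AAAddA
dddAdd
dAAddA
AddAdA
dAdAdA
step 5: dddAAA
dAAddA
AAdAdd
AAAddA
AddAdA
dAdAdA
step 6: ddddAA
dAdAAA
AAdddd
AAAddA
AddAdA
dAdAdA
step 7: ddddAA
dAdAAA
AAdddA
AAAdAd
AddAdd
dAdAdA
step 8: AAddAA
AAdAAA
AAdddA
AAAdAd
AddAdd
dAdAdA
step 9: AdddAA
ddAAAA
AddddA
AAAdAd
AddAdd
dAdAdA
step 10: AdAAdA
ddAdAA
AddddA
AAAdAd
AddAdd
dAdAdA
step 11: dAdAdA
dAAdAA
AddddA
AAAdAd
AddAdd
dAdAdA
step 12: dAdAdA
dAAAAA
AdAAAA
AAAAAd
AddAdd
dAdAdA
step 13: dAdAdA
AAAAAA
dAAAAA
dAAAAd
AddAdd
dAdAdA
step 14: dddAdA
dddAAA
ddAAAA
dAAAAd
AddAdd
dAdAdA
step 15: AAAAdA
dAdAAA
ddAAAA
dAAAAd
AddAdd
dAdAdA
step 16: AAAAdA
dddAAA
AAdAAA
ddAAAd
AddAdd
dAdAdA
step 17: AAAAdA
ddAAAA
AdAdAA
dddAAd
AddAdd
dAdAdA
step 18: AAAAdA
ddAAAA
AdAdAA
dddAAd
AddAdA
dAdAAd
step 19: AAAAdd
ddAAdd
AdAdAd
dddAAd
AddAdA
dAdAAd
step 20: AAAAdA
ddAAAA
AdAdAA
dddAAd
AddAdA
dAdAAd
step 21: AAAAdA
ddAAAA
AdAdAA
dddAAA
AddAAd
dAdAAA
step 22: AAAAdA
ddAAAA
AdAdAA
dAdAAA
dAAAAd
dddAAA
step 23: AddddA
dddAAA
AdAdAA
dAdAAA
dAAAAd
dddAAA
step 24: dddddA
AAdAAA
ddAdAA
dAdAAA
dAAAAd
dddAAA
step 25: dddddA
AAdAAA
ddAdAA
dAddAA
dAdddd
ddddAA

15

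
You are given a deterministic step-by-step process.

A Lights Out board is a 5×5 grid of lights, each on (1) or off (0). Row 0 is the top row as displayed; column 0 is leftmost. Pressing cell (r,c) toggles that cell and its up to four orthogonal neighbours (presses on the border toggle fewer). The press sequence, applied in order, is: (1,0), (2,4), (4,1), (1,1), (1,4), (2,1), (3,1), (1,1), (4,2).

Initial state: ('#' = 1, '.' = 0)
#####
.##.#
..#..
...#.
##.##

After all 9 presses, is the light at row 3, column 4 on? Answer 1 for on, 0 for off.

step 0: #####
.##.#
..#..
...#.
##.##
step 1: .####
#.#.#
#.#..
...#.
##.##
step 2: .####
#.#..
#.###
...##
##.##
step 3: .####
#.#..
#.###
.#.##
..###
step 4: ..###
.#...
#####
.#.##
..###
step 5: ..##.
.#.##
####.
.#.##
..###
step 6: ..##.
...##
...#.
...##
..###
step 7: ..##.
...##
.#.#.
#####
.####
step 8: .###.
#####
...#.
#####
.####
step 9: .###.
#####
...#.
##.##
....#

1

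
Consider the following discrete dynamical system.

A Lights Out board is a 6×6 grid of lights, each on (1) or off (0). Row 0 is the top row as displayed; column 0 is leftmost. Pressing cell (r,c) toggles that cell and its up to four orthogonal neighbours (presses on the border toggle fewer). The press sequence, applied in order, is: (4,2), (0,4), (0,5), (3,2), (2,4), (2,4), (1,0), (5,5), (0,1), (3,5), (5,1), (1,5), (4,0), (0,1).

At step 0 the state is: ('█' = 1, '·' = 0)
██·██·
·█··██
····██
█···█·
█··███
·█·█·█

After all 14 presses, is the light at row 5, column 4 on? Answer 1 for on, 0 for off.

1

k=0  ██·██·
·█··██
····██
█···█·
█··███
·█·█·█
k=1  ██·██·
·█··██
····██
█·█·█·
███·██
·███·█
k=2  ██···█
·█···█
····██
█·█·█·
███·██
·███·█
k=3  ██··█·
·█····
····██
█·█·█·
███·██
·███·█
k=4  ██··█·
·█····
··█·██
██·██·
██··██
·███·█
k=5  ██··█·
·█··█·
··██··
██·█··
██··██
·███·█
k=6  ██··█·
·█····
··█·██
██·██·
██··██
·███·█
k=7  ·█··█·
█·····
█·█·██
██·██·
██··██
·███·█
k=8  ·█··█·
█·····
█·█·██
██·██·
██··█·
·████·
k=9  █·█·█·
██····
█·█·██
██·██·
██··█·
·████·
k=10  █·█·█·
██····
█·█·█·
██·█·█
██··██
·████·
k=11  █·█·█·
██····
█·█·█·
██·█·█
█···██
█··██·
k=12  █·█·██
██··██
█·█·██
██·█·█
█···██
█··██·
k=13  █·█·██
██··██
█·█·██
·█·█·█
·█··██
···██·
k=14  ·█··██
█···██
█·█·██
·█·█·█
·█··██
···██·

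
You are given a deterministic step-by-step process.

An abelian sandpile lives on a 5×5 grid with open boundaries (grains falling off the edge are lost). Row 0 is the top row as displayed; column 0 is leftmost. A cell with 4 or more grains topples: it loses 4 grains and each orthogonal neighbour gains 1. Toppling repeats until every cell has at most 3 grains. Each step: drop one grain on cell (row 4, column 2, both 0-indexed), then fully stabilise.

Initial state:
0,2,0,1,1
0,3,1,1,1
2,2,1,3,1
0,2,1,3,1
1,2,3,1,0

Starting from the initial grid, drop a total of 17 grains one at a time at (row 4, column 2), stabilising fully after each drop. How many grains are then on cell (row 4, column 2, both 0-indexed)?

2

step 0: 0,2,0,1,1
0,3,1,1,1
2,2,1,3,1
0,2,1,3,1
1,2,3,1,0
step 1: 0,2,0,1,1
0,3,1,1,1
2,2,1,3,1
0,2,2,3,1
1,3,0,2,0
step 2: 0,2,0,1,1
0,3,1,1,1
2,2,1,3,1
0,2,2,3,1
1,3,1,2,0
step 3: 0,2,0,1,1
0,3,1,1,1
2,2,1,3,1
0,2,2,3,1
1,3,2,2,0
step 4: 0,2,0,1,1
0,3,1,1,1
2,2,1,3,1
0,2,2,3,1
1,3,3,2,0
step 5: 0,2,0,1,1
0,3,1,1,1
2,2,1,3,1
0,3,3,3,1
2,0,1,3,0
step 6: 0,2,0,1,1
0,3,1,1,1
2,2,1,3,1
0,3,3,3,1
2,0,2,3,0
step 7: 0,2,0,1,1
0,3,1,1,1
2,2,1,3,1
0,3,3,3,1
2,0,3,3,0
step 8: 0,2,0,1,1
0,3,1,2,1
2,3,3,0,2
1,0,2,2,2
2,2,2,1,1
step 9: 0,2,0,1,1
0,3,1,2,1
2,3,3,0,2
1,0,2,2,2
2,2,3,1,1
step 10: 0,2,0,1,1
0,3,1,2,1
2,3,3,0,2
1,0,3,2,2
2,3,0,2,1
step 11: 0,2,0,1,1
0,3,1,2,1
2,3,3,0,2
1,0,3,2,2
2,3,1,2,1
step 12: 0,2,0,1,1
0,3,1,2,1
2,3,3,0,2
1,0,3,2,2
2,3,2,2,1
step 13: 0,2,0,1,1
0,3,1,2,1
2,3,3,0,2
1,0,3,2,2
2,3,3,2,1
step 14: 0,3,0,1,1
1,0,3,2,1
3,1,1,1,2
1,3,1,3,2
3,0,2,3,1
step 15: 0,3,0,1,1
1,0,3,2,1
3,1,1,1,2
1,3,1,3,2
3,0,3,3,1
step 16: 0,3,0,1,1
1,0,3,2,1
3,1,1,2,2
1,3,3,0,3
3,1,1,1,2
step 17: 0,3,0,1,1
1,0,3,2,1
3,1,1,2,2
1,3,3,0,3
3,1,2,1,2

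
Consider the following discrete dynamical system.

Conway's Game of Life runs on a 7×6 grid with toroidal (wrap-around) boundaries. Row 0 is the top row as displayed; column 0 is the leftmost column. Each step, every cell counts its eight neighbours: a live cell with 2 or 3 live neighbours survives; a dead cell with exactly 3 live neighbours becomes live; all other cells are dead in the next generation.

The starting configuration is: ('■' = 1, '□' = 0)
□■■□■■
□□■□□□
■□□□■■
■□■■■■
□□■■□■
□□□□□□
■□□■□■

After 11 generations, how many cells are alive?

step 0: □■■□■■
□□■□□□
■□□□■■
■□■■■■
□□■■□■
□□□□□□
■□□■□■
step 1: □■■□■■
□□■□□□
■□■□□□
□□■□□□
■■■□□■
■□■■□■
■■■■□■
step 2: □□□□■■
■□■□□■
□□■■□□
□□■■□■
□□□□■■
□□□□□□
□□□□□□
step 3: ■□□□■■
■■■□□■
■□□□□■
□□■□□■
□□□■■■
□□□□□□
□□□□□□
step 4: □□□□■□
□□□□□□
□□■□■□
□□□■□□
□□□■■■
□□□□■□
□□□□□■
step 5: □□□□□□
□□□■□□
□□□■□□
□□■□□■
□□□■□■
□□□■□□
□□□□■■
step 6: □□□□■□
□□□□□□
□□■■■□
□□■■□□
□□■■□□
□□□■□■
□□□□■□
step 7: □□□□□□
□□□□■□
□□■□■□
□■□□□□
□□□□□□
□□■■□□
□□□■■■
step 8: □□□■□■
□□□■□□
□□□■□□
□□□□□□
□□■□□□
□□■■□□
□□■■■□
step 9: □□□□□□
□□■■□□
□□□□□□
□□□□□□
□□■■□□
□■□□■□
□□□□□□
step 10: □□□□□□
□□□□□□
□□□□□□
□□□□□□
□□■■□□
□□■■□□
□□□□□□
step 11: □□□□□□
□□□□□□
□□□□□□
□□□□□□
□□■■□□
□□■■□□
□□□□□□

4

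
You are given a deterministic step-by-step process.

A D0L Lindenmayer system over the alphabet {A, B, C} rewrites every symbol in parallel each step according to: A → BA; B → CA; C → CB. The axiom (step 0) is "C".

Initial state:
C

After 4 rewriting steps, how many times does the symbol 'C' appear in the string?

6

t=0: C
t=1: CB
t=2: CBCA
t=3: CBCACBBA
t=4: CBCACBBACBCACABA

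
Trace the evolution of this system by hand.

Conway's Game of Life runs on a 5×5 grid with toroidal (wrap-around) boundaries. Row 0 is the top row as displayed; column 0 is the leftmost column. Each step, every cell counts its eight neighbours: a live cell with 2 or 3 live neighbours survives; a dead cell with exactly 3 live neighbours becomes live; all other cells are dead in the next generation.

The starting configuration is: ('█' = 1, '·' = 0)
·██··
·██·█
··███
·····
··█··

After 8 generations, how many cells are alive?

20

gen 0: ·██··
·██·█
··███
·····
··█··
gen 1: █····
····█
███·█
··█··
·██··
gen 2: ██···
···██
███·█
·····
·██··
gen 3: ██·██
···█·
███·█
···█·
███··
gen 4: ···█·
·····
███·█
···█·
·····
gen 5: ·····
█████
█████
█████
·····
gen 6: █████
·····
·····
·····
█████
gen 7: ·····
█████
·····
█████
·····
gen 8: █████
█████
·····
█████
█████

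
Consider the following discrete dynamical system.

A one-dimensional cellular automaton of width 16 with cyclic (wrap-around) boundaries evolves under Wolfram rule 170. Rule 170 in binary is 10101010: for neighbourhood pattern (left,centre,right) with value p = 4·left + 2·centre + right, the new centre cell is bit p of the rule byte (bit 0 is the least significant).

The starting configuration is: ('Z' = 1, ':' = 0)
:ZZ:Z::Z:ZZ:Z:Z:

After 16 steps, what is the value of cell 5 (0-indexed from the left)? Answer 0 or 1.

[0] :ZZ:Z::Z:ZZ:Z:Z:
[1] ZZ:Z::Z:ZZ:Z:Z::
[2] Z:Z::Z:ZZ:Z:Z::Z
[3] :Z::Z:ZZ:Z:Z::ZZ
[4] Z::Z:ZZ:Z:Z::ZZ:
[5] ::Z:ZZ:Z:Z::ZZ:Z
[6] :Z:ZZ:Z:Z::ZZ:Z:
[7] Z:ZZ:Z:Z::ZZ:Z::
[8] :ZZ:Z:Z::ZZ:Z::Z
[9] ZZ:Z:Z::ZZ:Z::Z:
[10] Z:Z:Z::ZZ:Z::Z:Z
[11] :Z:Z::ZZ:Z::Z:ZZ
[12] Z:Z::ZZ:Z::Z:ZZ:
[13] :Z::ZZ:Z::Z:ZZ:Z
[14] Z::ZZ:Z::Z:ZZ:Z:
[15] ::ZZ:Z::Z:ZZ:Z:Z
[16] :ZZ:Z::Z:ZZ:Z:Z:

0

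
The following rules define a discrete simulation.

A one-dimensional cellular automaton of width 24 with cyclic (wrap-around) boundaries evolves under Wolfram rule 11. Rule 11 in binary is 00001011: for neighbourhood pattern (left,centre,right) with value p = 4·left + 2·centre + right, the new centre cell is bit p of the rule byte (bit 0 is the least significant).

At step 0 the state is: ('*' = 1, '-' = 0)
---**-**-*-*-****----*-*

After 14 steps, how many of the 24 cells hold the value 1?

15

gen 0: ---**-**-*-*-****----*-*
gen 1: -***--*------*----***---
gen 2: **---*--*****--****---**
gen 3: ---**--**-----**----***-
gen 4: ****--**--*****--****---
gen 5: *----**--**-----**----**
gen 6: --****--**--*****--****-
gen 7: ***----**--**-----**----
gen 8: *---****--**--*****--***
gen 9: --***----**--**-----**--
gen 10: ***---****--**--*****--*
gen 11: ----***----**--**-----**
gen 12: -****---****--**--*****-
gen 13: **----***----**--**-----
gen 14: *--****---****--**--****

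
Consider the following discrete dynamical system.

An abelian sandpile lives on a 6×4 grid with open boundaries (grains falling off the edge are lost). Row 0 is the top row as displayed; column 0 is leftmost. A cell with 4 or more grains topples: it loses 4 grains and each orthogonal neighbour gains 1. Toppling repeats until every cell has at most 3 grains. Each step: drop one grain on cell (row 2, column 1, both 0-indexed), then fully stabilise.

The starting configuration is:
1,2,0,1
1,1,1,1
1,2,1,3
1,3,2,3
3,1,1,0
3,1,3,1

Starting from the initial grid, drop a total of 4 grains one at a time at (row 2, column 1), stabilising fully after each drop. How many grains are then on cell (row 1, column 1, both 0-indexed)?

[0] 1,2,0,1
1,1,1,1
1,2,1,3
1,3,2,3
3,1,1,0
3,1,3,1
[1] 1,2,0,1
1,1,1,1
1,3,1,3
1,3,2,3
3,1,1,0
3,1,3,1
[2] 1,2,0,1
1,2,1,1
2,1,2,3
2,0,3,3
3,2,1,0
3,1,3,1
[3] 1,2,0,1
1,2,1,1
2,2,2,3
2,0,3,3
3,2,1,0
3,1,3,1
[4] 1,2,0,1
1,2,1,1
2,3,2,3
2,0,3,3
3,2,1,0
3,1,3,1

2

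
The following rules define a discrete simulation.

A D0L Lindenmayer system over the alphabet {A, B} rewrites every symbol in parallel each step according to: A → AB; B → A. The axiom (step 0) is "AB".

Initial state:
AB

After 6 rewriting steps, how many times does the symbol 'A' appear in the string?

step 0: AB
step 1: ABA
step 2: ABAAB
step 3: ABAABABA
step 4: ABAABABAABAAB
step 5: ABAABABAABAABABAABABA
step 6: ABAABABAABAABABAABABAABAABABAABAAB

21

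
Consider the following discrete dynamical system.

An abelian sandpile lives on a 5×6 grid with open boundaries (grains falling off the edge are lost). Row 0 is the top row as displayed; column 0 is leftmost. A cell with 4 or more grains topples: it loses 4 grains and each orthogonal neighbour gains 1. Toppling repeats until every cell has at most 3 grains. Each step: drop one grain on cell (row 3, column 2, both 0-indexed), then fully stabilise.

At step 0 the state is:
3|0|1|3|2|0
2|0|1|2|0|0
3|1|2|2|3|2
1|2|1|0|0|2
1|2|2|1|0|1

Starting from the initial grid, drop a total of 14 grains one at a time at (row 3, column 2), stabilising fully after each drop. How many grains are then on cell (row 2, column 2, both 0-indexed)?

step 0: 3|0|1|3|2|0
2|0|1|2|0|0
3|1|2|2|3|2
1|2|1|0|0|2
1|2|2|1|0|1
step 1: 3|0|1|3|2|0
2|0|1|2|0|0
3|1|2|2|3|2
1|2|2|0|0|2
1|2|2|1|0|1
step 2: 3|0|1|3|2|0
2|0|1|2|0|0
3|1|2|2|3|2
1|2|3|0|0|2
1|2|2|1|0|1
step 3: 3|0|1|3|2|0
2|0|1|2|0|0
3|1|3|2|3|2
1|3|0|1|0|2
1|2|3|1|0|1
step 4: 3|0|1|3|2|0
2|0|1|2|0|0
3|1|3|2|3|2
1|3|1|1|0|2
1|2|3|1|0|1
step 5: 3|0|1|3|2|0
2|0|1|2|0|0
3|1|3|2|3|2
1|3|2|1|0|2
1|2|3|1|0|1
step 6: 3|0|1|3|2|0
2|0|1|2|0|0
3|1|3|2|3|2
1|3|3|1|0|2
1|2|3|1|0|1
step 7: 3|0|1|3|2|0
2|0|2|2|0|0
3|3|0|3|3|2
2|1|3|2|0|2
2|0|1|2|0|1
step 8: 3|0|1|3|2|0
2|0|2|2|0|0
3|3|1|3|3|2
2|2|0|3|0|2
2|0|2|2|0|1
step 9: 3|0|1|3|2|0
2|0|2|2|0|0
3|3|1|3|3|2
2|2|1|3|0|2
2|0|2|2|0|1
step 10: 3|0|1|3|2|0
2|0|2|2|0|0
3|3|1|3|3|2
2|2|2|3|0|2
2|0|2|2|0|1
step 11: 3|0|1|3|2|0
2|0|2|2|0|0
3|3|1|3|3|2
2|2|3|3|0|2
2|0|2|2|0|1
step 12: 3|0|1|3|2|0
2|0|2|3|1|0
3|3|3|1|0|3
2|3|1|1|2|2
2|0|3|3|0|1
step 13: 3|0|1|3|2|0
2|0|2|3|1|0
3|3|3|1|0|3
2|3|2|1|2|2
2|0|3|3|0|1
step 14: 3|0|1|3|2|0
2|0|2|3|1|0
3|3|3|1|0|3
2|3|3|1|2|2
2|0|3|3|0|1

3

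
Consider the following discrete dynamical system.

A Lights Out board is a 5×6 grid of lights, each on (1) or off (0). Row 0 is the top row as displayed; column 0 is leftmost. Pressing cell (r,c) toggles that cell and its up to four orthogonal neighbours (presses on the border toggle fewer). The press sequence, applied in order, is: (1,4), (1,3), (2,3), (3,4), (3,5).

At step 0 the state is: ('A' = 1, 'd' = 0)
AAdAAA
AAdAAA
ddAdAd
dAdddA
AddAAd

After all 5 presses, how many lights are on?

0) AAdAAA
AAdAAA
ddAdAd
dAdddA
AddAAd
1) AAdAdA
AAdddd
ddAddd
dAdddA
AddAAd
2) AAdddA
AAAAAd
ddAAdd
dAdddA
AddAAd
3) AAdddA
AAAdAd
ddddAd
dAdAdA
AddAAd
4) AAdddA
AAAdAd
dddddd
dAddAd
AddAdd
5) AAdddA
AAAdAd
dddddA
dAdddA
AddAdA

13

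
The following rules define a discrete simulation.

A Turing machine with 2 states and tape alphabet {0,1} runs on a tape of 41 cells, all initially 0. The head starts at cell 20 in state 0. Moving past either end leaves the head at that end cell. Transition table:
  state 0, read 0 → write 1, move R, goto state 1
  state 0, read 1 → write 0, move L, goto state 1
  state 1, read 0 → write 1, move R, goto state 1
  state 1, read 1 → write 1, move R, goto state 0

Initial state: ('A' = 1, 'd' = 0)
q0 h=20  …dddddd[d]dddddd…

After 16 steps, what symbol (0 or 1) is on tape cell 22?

k=0  q0 h=20  …dddddd[d]dddddd…
k=1  q1 h=21  …dddddA[d]dddddd…
k=2  q1 h=22  …ddddAA[d]dddddd…
k=3  q1 h=23  …dddAAA[d]dddddd…
k=4  q1 h=24  …ddAAAA[d]dddddd…
k=5  q1 h=25  …dAAAAA[d]dddddd…
k=6  q1 h=26  …AAAAAA[d]dddddd…
k=7  q1 h=27  …AAAAAA[d]dddddd…
k=8  q1 h=28  …AAAAAA[d]dddddd…
k=9  q1 h=29  …AAAAAA[d]dddddd…
k=10  q1 h=30  …AAAAAA[d]dddddd…
k=11  q1 h=31  …AAAAAA[d]dddddd…
k=12  q1 h=32  …AAAAAA[d]dddddd…
k=13  q1 h=33  …AAAAAA[d]dddddd…
k=14  q1 h=34  …AAAAAA[d]dddddd|
k=15  q1 h=35  …AAAAAA[d]ddddd|
k=16  q1 h=36  …AAAAAA[d]dddd|

1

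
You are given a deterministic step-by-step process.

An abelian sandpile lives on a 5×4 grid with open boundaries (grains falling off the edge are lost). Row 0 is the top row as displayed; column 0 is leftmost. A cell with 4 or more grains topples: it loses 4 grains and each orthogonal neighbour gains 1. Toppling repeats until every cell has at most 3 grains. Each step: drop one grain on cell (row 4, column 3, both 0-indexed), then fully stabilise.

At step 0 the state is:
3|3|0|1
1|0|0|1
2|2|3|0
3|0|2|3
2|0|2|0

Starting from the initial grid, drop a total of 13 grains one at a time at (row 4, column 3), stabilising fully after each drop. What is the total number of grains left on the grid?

0) 3|3|0|1
1|0|0|1
2|2|3|0
3|0|2|3
2|0|2|0
1) 3|3|0|1
1|0|0|1
2|2|3|0
3|0|2|3
2|0|2|1
2) 3|3|0|1
1|0|0|1
2|2|3|0
3|0|2|3
2|0|2|2
3) 3|3|0|1
1|0|0|1
2|2|3|0
3|0|2|3
2|0|2|3
4) 3|3|0|1
1|0|0|1
2|2|3|1
3|0|3|0
2|0|3|1
5) 3|3|0|1
1|0|0|1
2|2|3|1
3|0|3|0
2|0|3|2
6) 3|3|0|1
1|0|0|1
2|2|3|1
3|0|3|0
2|0|3|3
7) 3|3|0|1
1|0|1|1
2|3|0|2
3|1|1|2
2|1|1|1
8) 3|3|0|1
1|0|1|1
2|3|0|2
3|1|1|2
2|1|1|2
9) 3|3|0|1
1|0|1|1
2|3|0|2
3|1|1|2
2|1|1|3
10) 3|3|0|1
1|0|1|1
2|3|0|2
3|1|1|3
2|1|2|0
11) 3|3|0|1
1|0|1|1
2|3|0|2
3|1|1|3
2|1|2|1
12) 3|3|0|1
1|0|1|1
2|3|0|2
3|1|1|3
2|1|2|2
13) 3|3|0|1
1|0|1|1
2|3|0|2
3|1|1|3
2|1|2|3

33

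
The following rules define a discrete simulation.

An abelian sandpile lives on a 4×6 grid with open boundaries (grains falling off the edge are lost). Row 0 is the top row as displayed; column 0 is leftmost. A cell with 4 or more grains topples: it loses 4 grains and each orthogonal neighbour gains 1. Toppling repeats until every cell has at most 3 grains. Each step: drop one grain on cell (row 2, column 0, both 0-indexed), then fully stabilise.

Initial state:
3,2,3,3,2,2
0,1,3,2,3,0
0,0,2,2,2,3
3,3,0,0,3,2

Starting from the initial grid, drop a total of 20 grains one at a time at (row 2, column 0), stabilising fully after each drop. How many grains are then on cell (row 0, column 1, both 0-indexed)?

gen 0: 3,2,3,3,2,2
0,1,3,2,3,0
0,0,2,2,2,3
3,3,0,0,3,2
gen 1: 3,2,3,3,2,2
0,1,3,2,3,0
1,0,2,2,2,3
3,3,0,0,3,2
gen 2: 3,2,3,3,2,2
0,1,3,2,3,0
2,0,2,2,2,3
3,3,0,0,3,2
gen 3: 3,2,3,3,2,2
0,1,3,2,3,0
3,0,2,2,2,3
3,3,0,0,3,2
gen 4: 3,2,3,3,2,2
1,1,3,2,3,0
1,2,2,2,2,3
1,0,1,0,3,2
gen 5: 3,2,3,3,2,2
1,1,3,2,3,0
2,2,2,2,2,3
1,0,1,0,3,2
gen 6: 3,2,3,3,2,2
1,1,3,2,3,0
3,2,2,2,2,3
1,0,1,0,3,2
gen 7: 3,2,3,3,2,2
2,1,3,2,3,0
0,3,2,2,2,3
2,0,1,0,3,2
gen 8: 3,2,3,3,2,2
2,1,3,2,3,0
1,3,2,2,2,3
2,0,1,0,3,2
gen 9: 3,2,3,3,2,2
2,1,3,2,3,0
2,3,2,2,2,3
2,0,1,0,3,2
gen 10: 3,2,3,3,2,2
2,1,3,2,3,0
3,3,2,2,2,3
2,0,1,0,3,2
gen 11: 3,2,3,3,2,2
3,2,3,2,3,0
1,0,3,2,2,3
3,1,1,0,3,2
gen 12: 3,2,3,3,2,2
3,2,3,2,3,0
2,0,3,2,2,3
3,1,1,0,3,2
gen 13: 3,2,3,3,2,2
3,2,3,2,3,0
3,0,3,2,2,3
3,1,1,0,3,2
gen 14: 0,3,3,3,2,2
1,3,3,2,3,0
2,1,3,2,2,3
0,2,1,0,3,2
gen 15: 0,3,3,3,2,2
1,3,3,2,3,0
3,1,3,2,2,3
0,2,1,0,3,2
gen 16: 0,3,3,3,2,2
2,3,3,2,3,0
0,2,3,2,2,3
1,2,1,0,3,2
gen 17: 0,3,3,3,2,2
2,3,3,2,3,0
1,2,3,2,2,3
1,2,1,0,3,2
gen 18: 0,3,3,3,2,2
2,3,3,2,3,0
2,2,3,2,2,3
1,2,1,0,3,2
gen 19: 0,3,3,3,2,2
2,3,3,2,3,0
3,2,3,2,2,3
1,2,1,0,3,2
gen 20: 0,3,3,3,2,2
3,3,3,2,3,0
0,3,3,2,2,3
2,2,1,0,3,2

3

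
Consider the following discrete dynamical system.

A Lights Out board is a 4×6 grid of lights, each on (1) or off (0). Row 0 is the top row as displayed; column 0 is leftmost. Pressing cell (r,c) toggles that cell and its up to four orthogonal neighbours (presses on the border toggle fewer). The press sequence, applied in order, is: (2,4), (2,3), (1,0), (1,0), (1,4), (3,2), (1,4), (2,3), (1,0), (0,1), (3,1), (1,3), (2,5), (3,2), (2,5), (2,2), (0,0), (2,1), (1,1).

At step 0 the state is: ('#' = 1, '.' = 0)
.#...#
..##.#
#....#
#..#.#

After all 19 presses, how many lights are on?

12

k=0  .#...#
..##.#
#....#
#..#.#
k=1  .#...#
..####
#..##.
#..###
k=2  .#...#
..#.##
#.#...
#...##
k=3  ##...#
###.##
..#...
#...##
k=4  .#...#
..#.##
#.#...
#...##
k=5  .#..##
..##..
#.#.#.
#...##
k=6  .#..##
..##..
#...#.
######
k=7  .#...#
..#.##
#.....
######
k=8  .#...#
..####
#.###.
###.##
k=9  ##...#
######
..###.
###.##
k=10  ..#..#
#.####
..###.
###.##
k=11  ..#..#
#.####
.####.
....##
k=12  ..##.#
#....#
.##.#.
....##
k=13  ..##.#
#.....
.##..#
....#.
k=14  ..##.#
#.....
.#...#
.####.
k=15  ..##.#
#....#
.#..#.
.#####
k=16  ..##.#
#.#..#
..###.
.#.###
k=17  ####.#
..#..#
..###.
.#.###
k=18  ####.#
.##..#
##.##.
...###
k=19  #.##.#
#....#
#..##.
...###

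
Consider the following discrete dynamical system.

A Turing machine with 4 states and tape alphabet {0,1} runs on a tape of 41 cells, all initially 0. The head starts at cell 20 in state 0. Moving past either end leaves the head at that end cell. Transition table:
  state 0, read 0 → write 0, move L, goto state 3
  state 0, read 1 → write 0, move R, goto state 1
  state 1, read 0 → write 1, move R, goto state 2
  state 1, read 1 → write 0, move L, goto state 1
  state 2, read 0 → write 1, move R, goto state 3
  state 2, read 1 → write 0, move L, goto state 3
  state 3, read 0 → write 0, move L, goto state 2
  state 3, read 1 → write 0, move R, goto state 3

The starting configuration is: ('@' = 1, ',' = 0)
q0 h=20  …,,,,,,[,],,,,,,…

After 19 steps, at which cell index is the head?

k=0  q0 h=20  …,,,,,,[,],,,,,,…
k=1  q3 h=19  …,,,,,,[,],,,,,,…
k=2  q2 h=18  …,,,,,,[,],,,,,,…
k=3  q3 h=19  …,,,,,@[,],,,,,,…
k=4  q2 h=18  …,,,,,,[@],,,,,,…
k=5  q3 h=17  …,,,,,,[,],,,,,,…
k=6  q2 h=16  …,,,,,,[,],,,,,,…
k=7  q3 h=17  …,,,,,@[,],,,,,,…
k=8  q2 h=16  …,,,,,,[@],,,,,,…
k=9  q3 h=15  …,,,,,,[,],,,,,,…
k=10  q2 h=14  …,,,,,,[,],,,,,,…
k=11  q3 h=15  …,,,,,@[,],,,,,,…
k=12  q2 h=14  …,,,,,,[@],,,,,,…
k=13  q3 h=13  …,,,,,,[,],,,,,,…
k=14  q2 h=12  …,,,,,,[,],,,,,,…
k=15  q3 h=13  …,,,,,@[,],,,,,,…
k=16  q2 h=12  …,,,,,,[@],,,,,,…
k=17  q3 h=11  …,,,,,,[,],,,,,,…
k=18  q2 h=10  …,,,,,,[,],,,,,,…
k=19  q3 h=11  …,,,,,@[,],,,,,,…

11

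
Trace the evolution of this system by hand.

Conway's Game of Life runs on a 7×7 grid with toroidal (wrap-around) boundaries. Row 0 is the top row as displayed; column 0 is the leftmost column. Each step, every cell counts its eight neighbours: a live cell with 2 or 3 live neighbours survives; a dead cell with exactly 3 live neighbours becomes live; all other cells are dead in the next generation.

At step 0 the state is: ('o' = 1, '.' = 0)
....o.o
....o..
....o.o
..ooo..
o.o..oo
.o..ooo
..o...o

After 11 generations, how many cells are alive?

18

t=0: ....o.o
....o..
....o.o
..ooo..
o.o..oo
.o..ooo
..o...o
t=1: ...o...
...oo..
....o..
ooo.o..
o.o....
.oooo..
...oo.o
t=2: ..o..o.
...oo..
.oo.oo.
o.o....
o...o..
oo..oo.
.....o.
t=3: ...o.o.
.o.....
.oo.oo.
o.o.ooo
o..ooo.
oo..oo.
.o...o.
t=4: ..o.o..
.o.o.o.
..o.o..
o.o....
..o....
oooo...
ooo..o.
t=5: o...ooo
.o...o.
..o.o..
..o....
o......
o..o..o
o...o.o
t=6: .o..o..
oo.o...
.ooo...
.o.o...
oo....o
.o...o.
.o.oo..
t=7: .o..o..
o..oo..
...oo..
...o...
.o....o
.o..ooo
oo.ooo.
t=8: .o....o
..o..o.
..o....
..ooo..
..o.o.o
.o.o...
.o.o...
t=9: oo.....
.oo....
.oo.o..
.oo.oo.
.o..oo.
oo.oo..
.o.....
t=10: o......
...o...
o...oo.
o......
......o
oo.ooo.
.......
t=11: .......
....o.o
....o.o
o....o.
.o..ooo
o...ooo
oo..o.o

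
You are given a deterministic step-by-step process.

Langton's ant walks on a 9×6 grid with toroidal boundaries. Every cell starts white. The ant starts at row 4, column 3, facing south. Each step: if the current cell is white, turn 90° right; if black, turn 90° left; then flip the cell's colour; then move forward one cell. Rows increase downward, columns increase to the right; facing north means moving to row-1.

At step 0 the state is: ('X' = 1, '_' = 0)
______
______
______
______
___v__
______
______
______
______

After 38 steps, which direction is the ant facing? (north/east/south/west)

t=0: ______
______
______
______
___v__
______
______
______
______
t=1: ______
______
______
______
__<X__
______
______
______
______
t=2: ______
______
______
__^___
__XX__
______
______
______
______
t=3: ______
______
______
__X>__
__XX__
______
______
______
______
t=4: ______
______
______
__XX__
__Xv__
______
______
______
______
t=5: ______
______
______
__XX__
__X_>_
______
______
______
______
t=6: ______
______
______
__XX__
__X_X_
____v_
______
______
______
t=7: ______
______
______
__XX__
__X_X_
___<X_
______
______
______
t=8: ______
______
______
__XX__
__X^X_
___XX_
______
______
______
t=9: ______
______
______
__XX__
__XX>_
___XX_
______
______
______
t=10: ______
______
______
__XX^_
__XX__
___XX_
______
______
______
t=11: ______
______
______
__XXX>
__XX__
___XX_
______
______
______
t=12: ______
______
______
__XXXX
__XX_v
___XX_
______
______
______
t=13: ______
______
______
__XXXX
__XX<X
___XX_
______
______
______
t=14: ______
______
______
__XX^X
__XXXX
___XX_
______
______
______
t=15: ______
______
______
__X<_X
__XXXX
___XX_
______
______
______
t=16: ______
______
______
__X__X
__XvXX
___XX_
______
______
______
t=17: ______
______
______
__X__X
__X_>X
___XX_
______
______
______
t=18: ______
______
______
__X_^X
__X__X
___XX_
______
______
______
t=19: ______
______
______
__X_X>
__X__X
___XX_
______
______
______
t=20: ______
______
_____^
__X_X_
__X__X
___XX_
______
______
______
t=21: ______
______
>____X
__X_X_
__X__X
___XX_
______
______
______
t=22: ______
______
X____X
v_X_X_
__X__X
___XX_
______
______
______
t=23: ______
______
X____X
X_X_X<
__X__X
___XX_
______
______
______
t=24: ______
______
X____^
X_X_XX
__X__X
___XX_
______
______
______
t=25: ______
______
X___<_
X_X_XX
__X__X
___XX_
______
______
______
t=26: ______
____^_
X___X_
X_X_XX
__X__X
___XX_
______
______
______
t=27: ______
____X>
X___X_
X_X_XX
__X__X
___XX_
______
______
______
t=28: ______
____XX
X___Xv
X_X_XX
__X__X
___XX_
______
______
______
t=29: ______
____XX
X___<X
X_X_XX
__X__X
___XX_
______
______
______
t=30: ______
____XX
X____X
X_X_vX
__X__X
___XX_
______
______
______
t=31: ______
____XX
X____X
X_X__>
__X__X
___XX_
______
______
______
t=32: ______
____XX
X____^
X_X___
__X__X
___XX_
______
______
______
t=33: ______
____XX
X___<_
X_X___
__X__X
___XX_
______
______
______
t=34: ______
____^X
X___X_
X_X___
__X__X
___XX_
______
______
______
t=35: ______
___<_X
X___X_
X_X___
__X__X
___XX_
______
______
______
t=36: ___^__
___X_X
X___X_
X_X___
__X__X
___XX_
______
______
______
t=37: ___X>_
___X_X
X___X_
X_X___
__X__X
___XX_
______
______
______
t=38: ___XX_
___XvX
X___X_
X_X___
__X__X
___XX_
______
______
______

south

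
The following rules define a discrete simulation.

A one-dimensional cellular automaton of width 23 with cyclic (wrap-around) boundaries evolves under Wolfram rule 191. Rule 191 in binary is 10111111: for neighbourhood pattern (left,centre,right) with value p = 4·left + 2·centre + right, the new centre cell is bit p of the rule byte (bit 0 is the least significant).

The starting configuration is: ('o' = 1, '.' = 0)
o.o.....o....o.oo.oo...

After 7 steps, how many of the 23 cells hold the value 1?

21

step 0: o.o.....o....o.oo.oo...
step 1: oooooooooooooooo.oo.ooo
step 2: ooooooooooooooo.oo.oooo
step 3: oooooooooooooo.oo.ooooo
step 4: ooooooooooooo.oo.oooooo
step 5: oooooooooooo.oo.ooooooo
step 6: ooooooooooo.oo.oooooooo
step 7: oooooooooo.oo.ooooooooo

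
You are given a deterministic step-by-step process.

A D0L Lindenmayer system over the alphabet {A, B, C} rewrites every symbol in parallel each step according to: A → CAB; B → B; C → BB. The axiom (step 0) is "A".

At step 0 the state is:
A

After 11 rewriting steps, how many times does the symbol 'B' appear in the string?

31

step 0: A
step 1: CAB
step 2: BBCABB
step 3: BBBBCABBB
step 4: BBBBBBCABBBB
step 5: BBBBBBBBCABBBBB
step 6: BBBBBBBBBBCABBBBBB
step 7: BBBBBBBBBBBBCABBBBBBB
step 8: BBBBBBBBBBBBBBCABBBBBBBB
step 9: BBBBBBBBBBBBBBBBCABBBBBBBBB
step 10: BBBBBBBBBBBBBBBBBBCABBBBBBBBBB
step 11: BBBBBBBBBBBBBBBBBBBBCABBBBBBBBBBB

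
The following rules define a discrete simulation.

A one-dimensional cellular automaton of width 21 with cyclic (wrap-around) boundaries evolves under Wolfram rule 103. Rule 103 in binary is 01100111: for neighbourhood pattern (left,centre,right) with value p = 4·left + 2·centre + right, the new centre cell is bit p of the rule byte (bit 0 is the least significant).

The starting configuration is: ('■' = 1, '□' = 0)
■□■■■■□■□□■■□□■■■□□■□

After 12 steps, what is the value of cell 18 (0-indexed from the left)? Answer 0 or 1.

1

gen 0: ■□■■■■□■□□■■□□■■■□□■□
gen 1: ■■□□□■■■□■□■□■□□■□■■■
gen 2: □■□■■□□■■■■■■■□■■■□□□
gen 3: ■■■□■□■□□□□□□■■□□■□■■
gen 4: □□■■■■■□■■■■■□■□■■■□□
gen 5: ■■□□□□■■□□□□■■■■□□■□■
gen 6: □■□■■■□■□■■■□□□■□■■■□
gen 7: ■■■□□■■■■□□■□■■■■□□■□
gen 8: □□■□■□□□■□■■■□□□■□■■■
gen 9: □■■■■□■■■■□□■□■■■■□□■
gen 10: ■□□□■■□□□■□■■■□□□■□■■
gen 11: ■□■■□■□■■■■□□■□■■■■□□
gen 12: ■■□■■■■□□□■□■■■□□□■□■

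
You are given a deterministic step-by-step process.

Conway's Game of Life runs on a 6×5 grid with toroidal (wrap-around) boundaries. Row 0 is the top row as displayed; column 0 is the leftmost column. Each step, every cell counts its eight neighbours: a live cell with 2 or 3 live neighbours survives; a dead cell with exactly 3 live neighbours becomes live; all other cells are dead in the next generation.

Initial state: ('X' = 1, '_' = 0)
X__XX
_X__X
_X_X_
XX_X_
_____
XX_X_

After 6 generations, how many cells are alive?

0) X__XX
_X__X
_X_X_
XX_X_
_____
XX_X_
1) ___X_
_X___
_X_X_
XX__X
_____
XXXX_
2) X__XX
_____
_X__X
XXX_X
___X_
_XXXX
3) XX___
___X_
_XXXX
_XX_X
_____
_X___
4) XXX__
___X_
_X__X
_X__X
XXX__
XX___
5) X_X_X
___XX
__XXX
___XX
__X_X
____X
6) X____
_X___
X_X__
X____
X___X
_X__X

9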